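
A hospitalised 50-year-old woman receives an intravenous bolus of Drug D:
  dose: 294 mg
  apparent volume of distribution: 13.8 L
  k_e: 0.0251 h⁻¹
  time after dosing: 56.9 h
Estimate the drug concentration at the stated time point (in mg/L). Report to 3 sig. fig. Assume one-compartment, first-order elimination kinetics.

5.11 mg/L

C₀ = Dose / Vd = 294.0 / 13.8 = 21.30 mg/L
C = C₀ · e^(−k·t) = 21.30 × e^(−0.02510 × 56.9)
  = 21.30 × 0.2397 = 5.106 mg/L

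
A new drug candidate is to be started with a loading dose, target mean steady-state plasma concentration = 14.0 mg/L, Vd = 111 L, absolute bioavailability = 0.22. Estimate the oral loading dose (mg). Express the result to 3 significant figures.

7060 mg

LD = Css × Vd / F = 14.0 × 111 / 0.22 = 7064 mg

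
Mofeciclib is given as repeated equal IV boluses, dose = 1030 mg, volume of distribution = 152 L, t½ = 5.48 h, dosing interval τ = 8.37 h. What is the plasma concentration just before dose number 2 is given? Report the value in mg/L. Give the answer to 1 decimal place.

C₀ per dose = Dose / Vd = 1030 / 152 = 6.776 mg/L
k = ln2 / t½ = 0.693147 / 5.48 = 0.1265 h⁻¹
Fraction remaining after one interval: r = e^(−kτ) = e^(−0.1265 × 8.37) = 0.3469
Before dose 2, 1 dose has been given (aged 1τ).
C_trough = C₀ × r = 6.776 × 0.3469 = 2.351 mg/L

2.4 mg/L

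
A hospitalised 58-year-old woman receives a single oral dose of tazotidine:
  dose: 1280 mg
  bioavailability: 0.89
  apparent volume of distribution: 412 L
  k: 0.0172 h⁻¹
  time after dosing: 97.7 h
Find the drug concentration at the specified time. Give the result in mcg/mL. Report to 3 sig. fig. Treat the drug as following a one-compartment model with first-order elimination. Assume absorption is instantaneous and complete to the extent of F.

Amount reaching circulation = F × Dose = 0.89 × 1280 = 1139 mg
C₀ = F·Dose / Vd = 1139 / 412 = 2.765 mg/L
C = C₀ · e^(−k·t) = 2.765 × e^(−0.01720 × 97.7)
  = 2.765 × 0.1863 = 0.5151 mg/L
(0.5151 mg/L = 0.5151 mcg/mL)

0.515 mcg/mL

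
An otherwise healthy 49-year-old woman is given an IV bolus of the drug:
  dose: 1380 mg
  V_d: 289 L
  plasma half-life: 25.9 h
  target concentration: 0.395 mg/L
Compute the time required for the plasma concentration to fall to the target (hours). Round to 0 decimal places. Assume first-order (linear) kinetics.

C₀ = Dose / Vd = 1380 / 289 = 4.775 mg/L
k = ln2 / t½ = 0.693147 / 25.9 = 0.02676 h⁻¹
t = ln(C₀ / C) / k = ln(4.775 / 0.395) / 0.02676
  = ln(12.09) / 0.02676 = 2.492 / 0.02676 = 93.12 h

93 h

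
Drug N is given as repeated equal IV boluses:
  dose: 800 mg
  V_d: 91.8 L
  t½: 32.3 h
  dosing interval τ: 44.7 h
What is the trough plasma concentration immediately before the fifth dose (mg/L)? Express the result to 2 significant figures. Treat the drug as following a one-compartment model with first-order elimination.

C₀ per dose = Dose / Vd = 800 / 91.8 = 8.715 mg/L
k = ln2 / t½ = 0.693147 / 32.3 = 0.02146 h⁻¹
Fraction remaining after one interval: r = e^(−kτ) = e^(−0.02146 × 44.7) = 0.3832
Before dose 5, 4 doses have been given (aged 1τ, 2τ, 3τ, 4τ).
C_trough = C₀ × (r + r² + … + r^4) = C₀ × r(1−r^4)/(1−r)
        = 8.715 × 0.3832 × (1 − 0.02156) / (1 − 0.3832) = 5.298 mg/L

5.3 mg/L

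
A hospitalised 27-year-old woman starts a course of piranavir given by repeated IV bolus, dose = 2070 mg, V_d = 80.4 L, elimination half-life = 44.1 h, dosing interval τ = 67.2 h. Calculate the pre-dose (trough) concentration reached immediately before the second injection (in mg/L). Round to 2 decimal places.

C₀ per dose = Dose / Vd = 2070 / 80.4 = 25.75 mg/L
k = ln2 / t½ = 0.693147 / 44.1 = 0.01572 h⁻¹
Fraction remaining after one interval: r = e^(−kτ) = e^(−0.01572 × 67.2) = 0.3477
Before dose 2, 1 dose has been given (aged 1τ).
C_trough = C₀ × r = 25.75 × 0.3477 = 8.953 mg/L

8.95 mg/L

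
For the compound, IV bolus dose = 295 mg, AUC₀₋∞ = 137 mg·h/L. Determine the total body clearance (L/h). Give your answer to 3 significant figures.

CL = Dose / AUC = 295 / 137 = 2.153 L/h

2.15 L/h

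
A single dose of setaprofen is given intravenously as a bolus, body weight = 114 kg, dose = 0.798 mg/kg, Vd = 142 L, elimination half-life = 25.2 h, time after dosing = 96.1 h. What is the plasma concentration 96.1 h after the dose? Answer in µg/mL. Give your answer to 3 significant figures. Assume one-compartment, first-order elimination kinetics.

0.0456 µg/mL

Total dose = 0.798 × 114 = 90.97 mg
C₀ = Dose / Vd = 90.97 / 142 = 0.6406 mg/L
k = ln2 / t½ = 0.693147 / 25.2 = 0.02751 h⁻¹
C = C₀ · e^(−k·t) = 0.6406 × e^(−0.02751 × 96.1)
  = 0.6406 × 0.07110 = 0.04555 mg/L
(0.04555 mg/L = 0.04555 µg/mL)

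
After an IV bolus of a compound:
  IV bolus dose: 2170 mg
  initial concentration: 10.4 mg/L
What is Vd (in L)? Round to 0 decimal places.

Vd = Dose / C₀ = 2170 / 10.4 = 208.7 L

209 L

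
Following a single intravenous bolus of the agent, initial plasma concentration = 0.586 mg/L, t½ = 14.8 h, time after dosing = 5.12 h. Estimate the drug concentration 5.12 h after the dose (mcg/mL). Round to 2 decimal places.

k = ln2 / t½ = 0.693147 / 14.8 = 0.04683 h⁻¹
C = C₀ · e^(−k·t) = 0.5860 × e^(−0.04683 × 5.12)
  = 0.5860 × 0.7868 = 0.4611 mg/L
(0.4611 mg/L = 0.4611 mcg/mL)

0.46 mcg/mL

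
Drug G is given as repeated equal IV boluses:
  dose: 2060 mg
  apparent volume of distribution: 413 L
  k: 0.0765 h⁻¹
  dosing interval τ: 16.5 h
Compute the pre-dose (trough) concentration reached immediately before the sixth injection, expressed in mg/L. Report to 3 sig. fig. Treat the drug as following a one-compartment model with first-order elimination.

C₀ per dose = Dose / Vd = 2060 / 413 = 4.988 mg/L
Fraction remaining after one interval: r = e^(−kτ) = e^(−0.07650 × 16.5) = 0.2830
Before dose 6, 5 doses have been given (aged 1τ, 2τ, 3τ, 4τ, 5τ).
C_trough = C₀ × (r + r² + … + r^5) = C₀ × r(1−r^5)/(1−r)
        = 4.988 × 0.2830 × (1 − 0.001815) / (1 − 0.2830) = 1.965 mg/L

1.97 mg/L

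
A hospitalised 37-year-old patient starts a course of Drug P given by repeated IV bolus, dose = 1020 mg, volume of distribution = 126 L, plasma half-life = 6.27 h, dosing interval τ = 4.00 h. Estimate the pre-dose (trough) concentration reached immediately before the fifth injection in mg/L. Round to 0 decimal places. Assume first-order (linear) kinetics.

12 mg/L

C₀ per dose = Dose / Vd = 1020 / 126 = 8.095 mg/L
k = ln2 / t½ = 0.693147 / 6.27 = 0.1105 h⁻¹
Fraction remaining after one interval: r = e^(−kτ) = e^(−0.1105 × 4.00) = 0.6427
Before dose 5, 4 doses have been given (aged 1τ, 2τ, 3τ, 4τ).
C_trough = C₀ × (r + r² + … + r^4) = C₀ × r(1−r^4)/(1−r)
        = 8.095 × 0.6427 × (1 − 0.1706) / (1 − 0.6427) = 12.08 mg/L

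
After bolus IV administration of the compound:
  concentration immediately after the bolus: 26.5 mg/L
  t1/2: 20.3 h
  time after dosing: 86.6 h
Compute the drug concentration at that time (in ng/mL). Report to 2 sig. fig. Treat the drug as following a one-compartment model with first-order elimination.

k = ln2 / t½ = 0.693147 / 20.3 = 0.03415 h⁻¹
C = C₀ · e^(−k·t) = 26.50 × e^(−0.03415 × 86.6)
  = 26.50 × 0.05195 = 1.377 mg/L
Convert: 1.377 mg/L × 1000 = 1377 ng/mL

1400 ng/mL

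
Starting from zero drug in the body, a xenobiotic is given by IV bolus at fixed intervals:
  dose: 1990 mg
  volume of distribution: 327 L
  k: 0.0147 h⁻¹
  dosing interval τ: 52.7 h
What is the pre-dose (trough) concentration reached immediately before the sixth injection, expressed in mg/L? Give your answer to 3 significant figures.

5.09 mg/L

C₀ per dose = Dose / Vd = 1990 / 327 = 6.086 mg/L
Fraction remaining after one interval: r = e^(−kτ) = e^(−0.01470 × 52.7) = 0.4608
Before dose 6, 5 doses have been given (aged 1τ, 2τ, 3τ, 4τ, 5τ).
C_trough = C₀ × (r + r² + … + r^5) = C₀ × r(1−r^5)/(1−r)
        = 6.086 × 0.4608 × (1 − 0.02078) / (1 − 0.4608) = 5.093 mg/L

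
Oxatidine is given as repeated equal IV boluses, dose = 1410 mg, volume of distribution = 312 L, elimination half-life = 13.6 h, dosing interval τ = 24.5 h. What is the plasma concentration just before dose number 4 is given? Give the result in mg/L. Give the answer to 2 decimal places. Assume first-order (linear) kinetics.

C₀ per dose = Dose / Vd = 1410 / 312 = 4.519 mg/L
k = ln2 / t½ = 0.693147 / 13.6 = 0.05097 h⁻¹
Fraction remaining after one interval: r = e^(−kτ) = e^(−0.05097 × 24.5) = 0.2869
Before dose 4, 3 doses have been given (aged 1τ, 2τ, 3τ).
C_trough = C₀ × (r + r² + … + r^3) = C₀ × r(1−r^3)/(1−r)
        = 4.519 × 0.2869 × (1 − 0.02362) / (1 − 0.2869) = 1.775 mg/L

1.78 mg/L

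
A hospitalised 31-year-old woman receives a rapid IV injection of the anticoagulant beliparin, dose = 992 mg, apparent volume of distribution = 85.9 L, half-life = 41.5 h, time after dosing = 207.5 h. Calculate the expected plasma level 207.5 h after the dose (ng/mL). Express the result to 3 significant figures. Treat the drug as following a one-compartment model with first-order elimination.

361 ng/mL

C₀ = Dose / Vd = 992.0 / 85.9 = 11.55 mg/L
k = ln2 / t½ = 0.693147 / 41.5 = 0.01670 h⁻¹
t / t½ = 207.5 / 41.5 = 5 half-lives
C = C₀ × (1/2)^5 = 11.55 × 0.03125 = 0.3609 mg/L
Convert: 0.3609 mg/L × 1000 = 360.9 ng/mL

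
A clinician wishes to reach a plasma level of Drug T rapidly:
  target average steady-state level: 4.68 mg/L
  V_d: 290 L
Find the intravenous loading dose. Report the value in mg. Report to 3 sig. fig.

1360 mg

LD = Css × Vd = 4.68 × 290 = 1357 mg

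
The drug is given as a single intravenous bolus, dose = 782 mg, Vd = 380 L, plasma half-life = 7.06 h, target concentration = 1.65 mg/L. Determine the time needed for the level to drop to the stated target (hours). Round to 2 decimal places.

C₀ = Dose / Vd = 782.0 / 380 = 2.058 mg/L
k = ln2 / t½ = 0.693147 / 7.06 = 0.09818 h⁻¹
t = ln(C₀ / C) / k = ln(2.058 / 1.65) / 0.09818
  = ln(1.247) / 0.09818 = 0.2207 / 0.09818 = 2.248 h

2.25 h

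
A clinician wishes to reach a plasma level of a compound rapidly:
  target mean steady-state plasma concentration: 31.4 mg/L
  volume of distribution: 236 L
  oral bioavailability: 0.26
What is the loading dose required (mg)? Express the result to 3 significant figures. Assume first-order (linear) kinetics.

LD = Css × Vd / F = 31.4 × 236 / 0.26 = 28500 mg

28500 mg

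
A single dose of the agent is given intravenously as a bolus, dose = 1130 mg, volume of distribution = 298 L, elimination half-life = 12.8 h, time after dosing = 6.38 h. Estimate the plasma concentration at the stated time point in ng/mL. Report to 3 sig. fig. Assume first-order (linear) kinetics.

2680 ng/mL

C₀ = Dose / Vd = 1130 / 298 = 3.792 mg/L
k = ln2 / t½ = 0.693147 / 12.8 = 0.05415 h⁻¹
C = C₀ · e^(−k·t) = 3.792 × e^(−0.05415 × 6.38)
  = 3.792 × 0.7079 = 2.684 mg/L
Convert: 2.684 mg/L × 1000 = 2684 ng/mL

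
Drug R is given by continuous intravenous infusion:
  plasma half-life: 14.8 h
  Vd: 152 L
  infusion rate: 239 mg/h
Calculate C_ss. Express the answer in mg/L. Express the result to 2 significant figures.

k = ln2 / t½ = 0.693147 / 14.8 = 0.04683 h⁻¹
CL = k × Vd = 0.04683 × 152 = 7.118 L/h
At steady state Css = R₀ / CL = 239 / 7.118 = 33.58 mg/L

34 mg/L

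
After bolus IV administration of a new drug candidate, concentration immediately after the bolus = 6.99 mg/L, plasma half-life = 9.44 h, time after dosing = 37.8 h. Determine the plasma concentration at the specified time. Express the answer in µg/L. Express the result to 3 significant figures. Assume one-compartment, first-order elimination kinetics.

436 µg/L

k = ln2 / t½ = 0.693147 / 9.44 = 0.07343 h⁻¹
C = C₀ · e^(−k·t) = 6.990 × e^(−0.07343 × 37.8)
  = 6.990 × 0.06231 = 0.4355 mg/L
Convert: 0.4355 mg/L × 1000 = 435.5 µg/L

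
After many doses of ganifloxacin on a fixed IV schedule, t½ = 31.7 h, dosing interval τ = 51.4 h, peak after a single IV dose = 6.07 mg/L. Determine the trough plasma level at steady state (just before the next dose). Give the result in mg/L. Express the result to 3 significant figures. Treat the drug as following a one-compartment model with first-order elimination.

k = ln2 / t½ = 0.693147 / 31.7 = 0.02187 h⁻¹
e^(−kτ) = e^(−0.02187 × 51.4) = 0.3249
Accumulation ratio R = 1 / (1 − e^(−kτ)) = 1 / (1 − 0.3249) = 1.481
Steady-state trough = C₀ × R × e^(−kτ) = 6.07 × 1.481 × 0.3249 = 2.921 mg/L

2.92 mg/L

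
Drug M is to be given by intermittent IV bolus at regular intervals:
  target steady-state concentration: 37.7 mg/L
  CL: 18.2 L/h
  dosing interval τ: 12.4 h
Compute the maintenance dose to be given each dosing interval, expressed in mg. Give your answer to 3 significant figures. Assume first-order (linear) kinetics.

At steady state, Dose/τ = Css × CL.
Dose = Css × CL × τ = 37.7 × 18.20 × 12.4 = 8508 mg

8510 mg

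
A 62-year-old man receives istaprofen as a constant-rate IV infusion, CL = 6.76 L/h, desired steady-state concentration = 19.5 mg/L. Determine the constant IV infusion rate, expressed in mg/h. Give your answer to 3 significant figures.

At steady state, infusion rate R₀ = Css × CL = 19.5 × 6.760 = 131.8 mg/h

132 mg/h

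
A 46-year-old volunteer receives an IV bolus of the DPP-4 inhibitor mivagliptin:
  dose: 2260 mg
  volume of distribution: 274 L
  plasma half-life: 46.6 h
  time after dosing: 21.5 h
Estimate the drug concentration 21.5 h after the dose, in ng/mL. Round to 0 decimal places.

C₀ = Dose / Vd = 2260 / 274 = 8.248 mg/L
k = ln2 / t½ = 0.693147 / 46.6 = 0.01487 h⁻¹
C = C₀ · e^(−k·t) = 8.248 × e^(−0.01487 × 21.5)
  = 8.248 × 0.7264 = 5.991 mg/L
Convert: 5.991 mg/L × 1000 = 5991 ng/mL

5991 ng/mL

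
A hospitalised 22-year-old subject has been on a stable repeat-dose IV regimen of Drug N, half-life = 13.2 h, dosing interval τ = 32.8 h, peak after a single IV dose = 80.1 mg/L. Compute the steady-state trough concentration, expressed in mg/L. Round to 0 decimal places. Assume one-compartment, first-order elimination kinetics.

17 mg/L

k = ln2 / t½ = 0.693147 / 13.2 = 0.05251 h⁻¹
e^(−kτ) = e^(−0.05251 × 32.8) = 0.1786
Accumulation ratio R = 1 / (1 − e^(−kτ)) = 1 / (1 − 0.1786) = 1.217
Steady-state trough = C₀ × R × e^(−kτ) = 80.1 × 1.217 × 0.1786 = 17.41 mg/L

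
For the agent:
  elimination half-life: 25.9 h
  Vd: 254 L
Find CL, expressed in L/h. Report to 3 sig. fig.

6.80 L/h

k = ln2 / t½ = 0.693147 / 25.9 = 0.02676 h⁻¹
CL = k × Vd = 0.02676 × 254 = 6.797 L/h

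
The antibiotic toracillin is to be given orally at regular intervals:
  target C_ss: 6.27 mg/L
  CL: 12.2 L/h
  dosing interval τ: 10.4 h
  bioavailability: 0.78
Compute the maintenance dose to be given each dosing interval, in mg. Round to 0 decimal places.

At steady state, F × (Dose/τ) = Css × CL.
Dose = Css × CL × τ / F = 6.27 × 12.20 × 10.4 / 0.78 = 1020 mg

1020 mg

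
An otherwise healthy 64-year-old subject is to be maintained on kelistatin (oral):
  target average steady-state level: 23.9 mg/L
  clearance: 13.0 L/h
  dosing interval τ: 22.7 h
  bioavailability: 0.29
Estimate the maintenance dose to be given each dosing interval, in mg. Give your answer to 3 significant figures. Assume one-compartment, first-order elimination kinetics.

At steady state, F × (Dose/τ) = Css × CL.
Dose = Css × CL × τ / F = 23.9 × 13.00 × 22.7 / 0.29 = 24320 mg

24300 mg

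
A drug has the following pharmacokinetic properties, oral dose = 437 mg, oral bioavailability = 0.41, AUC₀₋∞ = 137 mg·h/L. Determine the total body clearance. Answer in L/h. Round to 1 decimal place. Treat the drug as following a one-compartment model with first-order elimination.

CL = F·Dose / AUC = 0.41 × 437 / 137 = 1.308 L/h

1.3 L/h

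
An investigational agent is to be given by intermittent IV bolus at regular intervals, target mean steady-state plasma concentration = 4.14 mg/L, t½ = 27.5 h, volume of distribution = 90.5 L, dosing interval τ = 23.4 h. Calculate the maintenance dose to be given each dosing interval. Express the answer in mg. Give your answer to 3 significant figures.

221 mg

k = ln2 / t½ = 0.693147 / 27.5 = 0.02521 h⁻¹
CL = k × Vd = 0.02521 × 90.5 = 2.282 L/h
At steady state, Dose/τ = Css × CL.
Dose = Css × CL × τ = 4.14 × 2.282 × 23.4 = 221.1 mg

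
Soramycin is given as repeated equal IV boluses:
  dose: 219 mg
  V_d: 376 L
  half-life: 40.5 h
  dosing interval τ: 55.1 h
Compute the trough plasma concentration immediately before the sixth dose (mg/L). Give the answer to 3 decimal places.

C₀ per dose = Dose / Vd = 219 / 376 = 0.5824 mg/L
k = ln2 / t½ = 0.693147 / 40.5 = 0.01711 h⁻¹
Fraction remaining after one interval: r = e^(−kτ) = e^(−0.01711 × 55.1) = 0.3896
Before dose 6, 5 doses have been given (aged 1τ, 2τ, 3τ, 4τ, 5τ).
C_trough = C₀ × (r + r² + … + r^5) = C₀ × r(1−r^5)/(1−r)
        = 0.5824 × 0.3896 × (1 − 0.008976) / (1 − 0.3896) = 0.3684 mg/L

0.368 mg/L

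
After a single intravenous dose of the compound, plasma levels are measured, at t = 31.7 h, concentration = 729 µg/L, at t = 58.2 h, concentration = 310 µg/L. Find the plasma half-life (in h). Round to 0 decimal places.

21 h

k = ln(C₁/C₂) / (t₂ − t₁) = ln(729/310) / (58.2 − 31.7)
  = 0.8551 / 26.50 = 0.03227 h⁻¹
t½ = ln2 / k = 0.693147 / 0.03227 = 21.48 h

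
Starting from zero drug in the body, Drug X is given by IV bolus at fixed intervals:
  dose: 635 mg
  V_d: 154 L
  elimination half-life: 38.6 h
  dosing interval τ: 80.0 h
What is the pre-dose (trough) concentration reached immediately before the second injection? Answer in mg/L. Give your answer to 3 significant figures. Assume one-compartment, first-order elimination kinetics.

0.980 mg/L

C₀ per dose = Dose / Vd = 635 / 154 = 4.123 mg/L
k = ln2 / t½ = 0.693147 / 38.6 = 0.01796 h⁻¹
Fraction remaining after one interval: r = e^(−kτ) = e^(−0.01796 × 80.0) = 0.2377
Before dose 2, 1 dose has been given (aged 1τ).
C_trough = C₀ × r = 4.123 × 0.2377 = 0.9800 mg/L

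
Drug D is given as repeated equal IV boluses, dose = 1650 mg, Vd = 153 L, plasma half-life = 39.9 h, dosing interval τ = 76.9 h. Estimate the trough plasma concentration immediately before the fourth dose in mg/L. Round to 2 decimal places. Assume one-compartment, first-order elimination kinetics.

3.78 mg/L

C₀ per dose = Dose / Vd = 1650 / 153 = 10.78 mg/L
k = ln2 / t½ = 0.693147 / 39.9 = 0.01737 h⁻¹
Fraction remaining after one interval: r = e^(−kτ) = e^(−0.01737 × 76.9) = 0.2630
Before dose 4, 3 doses have been given (aged 1τ, 2τ, 3τ).
C_trough = C₀ × (r + r² + … + r^3) = C₀ × r(1−r^3)/(1−r)
        = 10.78 × 0.2630 × (1 − 0.01819) / (1 − 0.2630) = 3.777 mg/L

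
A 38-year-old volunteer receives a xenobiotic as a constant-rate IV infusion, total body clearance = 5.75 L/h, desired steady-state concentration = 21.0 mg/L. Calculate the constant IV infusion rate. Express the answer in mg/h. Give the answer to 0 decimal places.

121 mg/h

At steady state, infusion rate R₀ = Css × CL = 21.0 × 5.750 = 120.8 mg/h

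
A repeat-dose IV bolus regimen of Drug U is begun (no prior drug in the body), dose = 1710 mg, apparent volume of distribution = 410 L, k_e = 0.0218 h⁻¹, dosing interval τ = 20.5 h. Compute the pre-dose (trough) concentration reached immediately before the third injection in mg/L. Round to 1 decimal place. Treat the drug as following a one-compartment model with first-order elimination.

4.4 mg/L

C₀ per dose = Dose / Vd = 1710 / 410 = 4.171 mg/L
Fraction remaining after one interval: r = e^(−kτ) = e^(−0.02180 × 20.5) = 0.6396
Before dose 3, 2 doses have been given (aged 1τ, 2τ).
C_trough = C₀ × (r + r²) = 4.171 × (0.6396 + 0.4091) = 4.374 mg/L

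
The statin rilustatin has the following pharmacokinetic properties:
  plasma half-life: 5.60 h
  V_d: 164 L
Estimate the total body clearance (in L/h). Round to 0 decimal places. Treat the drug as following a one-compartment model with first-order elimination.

k = ln2 / t½ = 0.693147 / 5.60 = 0.1238 h⁻¹
CL = k × Vd = 0.1238 × 164 = 20.30 L/h

20 L/h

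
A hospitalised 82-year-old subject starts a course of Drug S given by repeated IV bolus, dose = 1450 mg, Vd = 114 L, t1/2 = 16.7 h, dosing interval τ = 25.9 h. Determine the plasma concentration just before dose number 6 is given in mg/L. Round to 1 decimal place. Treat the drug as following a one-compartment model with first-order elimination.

6.6 mg/L

C₀ per dose = Dose / Vd = 1450 / 114 = 12.72 mg/L
k = ln2 / t½ = 0.693147 / 16.7 = 0.04151 h⁻¹
Fraction remaining after one interval: r = e^(−kτ) = e^(−0.04151 × 25.9) = 0.3413
Before dose 6, 5 doses have been given (aged 1τ, 2τ, 3τ, 4τ, 5τ).
C_trough = C₀ × (r + r² + … + r^5) = C₀ × r(1−r^5)/(1−r)
        = 12.72 × 0.3413 × (1 − 0.004631) / (1 − 0.3413) = 6.560 mg/L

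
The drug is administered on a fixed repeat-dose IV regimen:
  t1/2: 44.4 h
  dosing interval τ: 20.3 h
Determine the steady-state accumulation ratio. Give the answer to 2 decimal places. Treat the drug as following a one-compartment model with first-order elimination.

k = ln2 / t½ = 0.693147 / 44.4 = 0.01561 h⁻¹
e^(−kτ) = e^(−0.01561 × 20.3) = 0.7284
Accumulation ratio R = 1 / (1 − e^(−kτ)) = 1 / (1 − 0.7284) = 3.682

3.68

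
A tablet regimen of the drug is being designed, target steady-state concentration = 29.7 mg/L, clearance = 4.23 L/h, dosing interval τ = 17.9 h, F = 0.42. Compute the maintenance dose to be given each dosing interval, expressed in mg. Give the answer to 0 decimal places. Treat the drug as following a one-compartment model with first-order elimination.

5354 mg

At steady state, F × (Dose/τ) = Css × CL.
Dose = Css × CL × τ / F = 29.7 × 4.230 × 17.9 / 0.42 = 5354 mg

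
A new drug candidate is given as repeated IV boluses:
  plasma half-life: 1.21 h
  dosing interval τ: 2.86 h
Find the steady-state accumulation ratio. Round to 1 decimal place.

1.2

k = ln2 / t½ = 0.693147 / 1.21 = 0.5728 h⁻¹
e^(−kτ) = e^(−0.5728 × 2.86) = 0.1943
Accumulation ratio R = 1 / (1 − e^(−kτ)) = 1 / (1 − 0.1943) = 1.241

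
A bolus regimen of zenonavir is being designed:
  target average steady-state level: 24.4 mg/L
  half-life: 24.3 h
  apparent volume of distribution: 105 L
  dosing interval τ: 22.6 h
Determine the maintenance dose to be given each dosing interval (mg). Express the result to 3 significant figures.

k = ln2 / t½ = 0.693147 / 24.3 = 0.02852 h⁻¹
CL = k × Vd = 0.02852 × 105 = 2.995 L/h
At steady state, Dose/τ = Css × CL.
Dose = Css × CL × τ = 24.4 × 2.995 × 22.6 = 1652 mg

1650 mg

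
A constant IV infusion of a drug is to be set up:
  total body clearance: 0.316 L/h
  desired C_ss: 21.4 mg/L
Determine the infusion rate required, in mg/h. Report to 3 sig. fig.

6.76 mg/h

At steady state, infusion rate R₀ = Css × CL = 21.4 × 0.3160 = 6.762 mg/h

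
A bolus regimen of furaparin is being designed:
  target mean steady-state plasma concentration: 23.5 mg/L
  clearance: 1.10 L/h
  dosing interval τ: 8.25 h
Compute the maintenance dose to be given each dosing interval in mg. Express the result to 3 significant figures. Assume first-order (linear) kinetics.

213 mg

At steady state, Dose/τ = Css × CL.
Dose = Css × CL × τ = 23.5 × 1.100 × 8.25 = 213.3 mg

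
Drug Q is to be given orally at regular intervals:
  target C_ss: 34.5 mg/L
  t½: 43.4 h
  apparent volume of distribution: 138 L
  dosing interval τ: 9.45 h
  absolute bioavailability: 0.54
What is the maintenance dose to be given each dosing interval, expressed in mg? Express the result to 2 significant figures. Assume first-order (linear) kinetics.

1300 mg

k = ln2 / t½ = 0.693147 / 43.4 = 0.01597 h⁻¹
CL = k × Vd = 0.01597 × 138 = 2.204 L/h
At steady state, F × (Dose/τ) = Css × CL.
Dose = Css × CL × τ / F = 34.5 × 2.204 × 9.45 / 0.54 = 1331 mg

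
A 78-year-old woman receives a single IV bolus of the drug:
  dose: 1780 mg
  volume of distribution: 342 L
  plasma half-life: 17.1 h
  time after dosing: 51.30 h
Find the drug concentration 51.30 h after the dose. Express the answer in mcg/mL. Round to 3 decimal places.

0.651 mcg/mL

C₀ = Dose / Vd = 1780 / 342 = 5.205 mg/L
k = ln2 / t½ = 0.693147 / 17.1 = 0.04053 h⁻¹
t / t½ = 51.30 / 17.1 = 3 half-lives
C = C₀ × (1/2)^3 = 5.205 × 0.1250 = 0.6506 mg/L
(0.6506 mg/L = 0.6506 mcg/mL)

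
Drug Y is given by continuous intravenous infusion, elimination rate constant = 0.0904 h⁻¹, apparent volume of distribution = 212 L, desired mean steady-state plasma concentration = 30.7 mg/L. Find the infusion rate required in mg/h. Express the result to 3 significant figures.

CL = k × Vd = 0.09040 × 212 = 19.16 L/h
At steady state, infusion rate R₀ = Css × CL = 30.7 × 19.16 = 588.2 mg/h

588 mg/h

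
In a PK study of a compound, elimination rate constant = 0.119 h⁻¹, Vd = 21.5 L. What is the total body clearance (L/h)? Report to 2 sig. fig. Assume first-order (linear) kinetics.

2.6 L/h

CL = k × Vd = 0.119 × 21.5 = 2.559 L/h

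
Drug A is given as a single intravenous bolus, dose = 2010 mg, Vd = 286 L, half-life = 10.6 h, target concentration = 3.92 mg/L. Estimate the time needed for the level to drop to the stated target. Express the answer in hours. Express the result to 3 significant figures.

C₀ = Dose / Vd = 2010 / 286 = 7.028 mg/L
k = ln2 / t½ = 0.693147 / 10.6 = 0.06539 h⁻¹
t = ln(C₀ / C) / k = ln(7.028 / 3.92) / 0.06539
  = ln(1.793) / 0.06539 = 0.5839 / 0.06539 = 8.929 h

8.93 h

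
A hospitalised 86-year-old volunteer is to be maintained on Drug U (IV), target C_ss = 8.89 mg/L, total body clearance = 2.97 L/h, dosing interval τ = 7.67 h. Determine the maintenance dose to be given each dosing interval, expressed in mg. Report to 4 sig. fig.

202.5 mg

At steady state, Dose/τ = Css × CL.
Dose = Css × CL × τ = 8.89 × 2.970 × 7.67 = 202.5 mg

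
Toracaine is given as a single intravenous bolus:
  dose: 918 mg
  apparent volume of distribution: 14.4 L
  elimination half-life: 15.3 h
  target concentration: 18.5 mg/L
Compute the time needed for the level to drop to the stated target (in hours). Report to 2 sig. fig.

C₀ = Dose / Vd = 918.0 / 14.4 = 63.75 mg/L
k = ln2 / t½ = 0.693147 / 15.3 = 0.04530 h⁻¹
t = ln(C₀ / C) / k = ln(63.75 / 18.5) / 0.04530
  = ln(3.446) / 0.04530 = 1.237 / 0.04530 = 27.31 h

27 h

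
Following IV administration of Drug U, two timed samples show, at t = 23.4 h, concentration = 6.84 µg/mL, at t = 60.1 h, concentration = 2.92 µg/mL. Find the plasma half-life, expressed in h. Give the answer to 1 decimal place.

k = ln(C₁/C₂) / (t₂ − t₁) = ln(6.84/2.92) / (60.1 − 23.4)
  = 0.8512 / 36.70 = 0.02319 h⁻¹
t½ = ln2 / k = 0.693147 / 0.02319 = 29.89 h

29.9 h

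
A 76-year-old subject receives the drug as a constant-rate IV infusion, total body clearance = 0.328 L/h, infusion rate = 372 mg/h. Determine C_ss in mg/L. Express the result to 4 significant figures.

At steady state Css = R₀ / CL = 372 / 0.3280 = 1134 mg/L

1134 mg/L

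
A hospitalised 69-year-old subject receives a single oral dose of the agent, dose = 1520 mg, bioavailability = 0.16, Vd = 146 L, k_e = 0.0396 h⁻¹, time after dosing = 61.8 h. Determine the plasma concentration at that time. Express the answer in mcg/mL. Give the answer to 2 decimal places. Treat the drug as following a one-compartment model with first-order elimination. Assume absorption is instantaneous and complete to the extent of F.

Amount reaching circulation = F × Dose = 0.16 × 1520 = 243.2 mg
C₀ = F·Dose / Vd = 243.2 / 146 = 1.666 mg/L
C = C₀ · e^(−k·t) = 1.666 × e^(−0.03960 × 61.8)
  = 1.666 × 0.08653 = 0.1442 mg/L
(0.1442 mg/L = 0.1442 mcg/mL)

0.14 mcg/mL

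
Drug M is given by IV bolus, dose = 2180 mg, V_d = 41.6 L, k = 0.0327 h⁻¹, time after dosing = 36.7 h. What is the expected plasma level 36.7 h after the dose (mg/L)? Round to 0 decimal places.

16 mg/L

C₀ = Dose / Vd = 2180 / 41.6 = 52.40 mg/L
C = C₀ · e^(−k·t) = 52.40 × e^(−0.03270 × 36.7)
  = 52.40 × 0.3012 = 15.78 mg/L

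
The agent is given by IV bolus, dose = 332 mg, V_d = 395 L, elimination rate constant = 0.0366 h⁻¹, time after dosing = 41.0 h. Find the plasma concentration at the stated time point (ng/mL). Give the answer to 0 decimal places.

187 ng/mL

C₀ = Dose / Vd = 332.0 / 395 = 0.8405 mg/L
C = C₀ · e^(−k·t) = 0.8405 × e^(−0.03660 × 41.0)
  = 0.8405 × 0.2230 = 0.1874 mg/L
Convert: 0.1874 mg/L × 1000 = 187.4 ng/mL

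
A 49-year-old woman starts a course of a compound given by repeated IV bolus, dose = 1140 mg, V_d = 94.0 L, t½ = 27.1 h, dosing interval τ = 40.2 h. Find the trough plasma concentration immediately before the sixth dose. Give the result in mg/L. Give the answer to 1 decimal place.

6.7 mg/L

C₀ per dose = Dose / Vd = 1140 / 94.0 = 12.13 mg/L
k = ln2 / t½ = 0.693147 / 27.1 = 0.02558 h⁻¹
Fraction remaining after one interval: r = e^(−kτ) = e^(−0.02558 × 40.2) = 0.3576
Before dose 6, 5 doses have been given (aged 1τ, 2τ, 3τ, 4τ, 5τ).
C_trough = C₀ × (r + r² + … + r^5) = C₀ × r(1−r^5)/(1−r)
        = 12.13 × 0.3576 × (1 − 0.005848) / (1 − 0.3576) = 6.713 mg/L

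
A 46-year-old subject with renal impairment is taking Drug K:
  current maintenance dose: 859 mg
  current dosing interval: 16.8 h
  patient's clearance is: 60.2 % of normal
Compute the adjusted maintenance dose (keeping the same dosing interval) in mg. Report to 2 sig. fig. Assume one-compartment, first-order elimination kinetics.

To keep the same average steady-state level, dosing rate must scale with clearance.
CL ratio = 60.2 / 100 = 0.6020
New dose (same interval) = 859 × 0.6020 = 517.1 mg

520 mg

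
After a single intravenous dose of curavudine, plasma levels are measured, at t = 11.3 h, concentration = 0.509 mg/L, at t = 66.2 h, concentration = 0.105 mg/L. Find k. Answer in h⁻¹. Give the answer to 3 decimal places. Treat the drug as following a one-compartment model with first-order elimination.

k = ln(C₁/C₂) / (t₂ − t₁) = ln(0.509/0.105) / (66.2 − 11.3)
  = 1.578 / 54.90 = 0.02874 h⁻¹

0.029 h⁻¹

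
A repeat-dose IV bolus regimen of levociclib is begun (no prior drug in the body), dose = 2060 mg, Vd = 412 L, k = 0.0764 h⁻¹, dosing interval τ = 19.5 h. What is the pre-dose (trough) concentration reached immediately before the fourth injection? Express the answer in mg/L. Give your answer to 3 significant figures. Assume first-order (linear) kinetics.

C₀ per dose = Dose / Vd = 2060 / 412 = 5.000 mg/L
Fraction remaining after one interval: r = e^(−kτ) = e^(−0.07640 × 19.5) = 0.2254
Before dose 4, 3 doses have been given (aged 1τ, 2τ, 3τ).
C_trough = C₀ × (r + r² + … + r^3) = C₀ × r(1−r^3)/(1−r)
        = 5.000 × 0.2254 × (1 − 0.01145) / (1 − 0.2254) = 1.438 mg/L

1.44 mg/L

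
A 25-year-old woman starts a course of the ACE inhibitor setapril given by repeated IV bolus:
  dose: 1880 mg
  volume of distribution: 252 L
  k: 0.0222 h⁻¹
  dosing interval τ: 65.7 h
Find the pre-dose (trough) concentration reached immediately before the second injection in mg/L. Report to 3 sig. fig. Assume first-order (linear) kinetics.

C₀ per dose = Dose / Vd = 1880 / 252 = 7.460 mg/L
Fraction remaining after one interval: r = e^(−kτ) = e^(−0.02220 × 65.7) = 0.2326
Before dose 2, 1 dose has been given (aged 1τ).
C_trough = C₀ × r = 7.460 × 0.2326 = 1.735 mg/L

1.74 mg/L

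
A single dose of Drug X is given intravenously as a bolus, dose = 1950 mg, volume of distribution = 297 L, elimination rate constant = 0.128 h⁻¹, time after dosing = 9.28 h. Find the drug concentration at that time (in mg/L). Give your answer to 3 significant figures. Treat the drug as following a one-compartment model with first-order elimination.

2.00 mg/L

C₀ = Dose / Vd = 1950 / 297 = 6.566 mg/L
C = C₀ · e^(−k·t) = 6.566 × e^(−0.1280 × 9.28)
  = 6.566 × 0.3049 = 2.002 mg/L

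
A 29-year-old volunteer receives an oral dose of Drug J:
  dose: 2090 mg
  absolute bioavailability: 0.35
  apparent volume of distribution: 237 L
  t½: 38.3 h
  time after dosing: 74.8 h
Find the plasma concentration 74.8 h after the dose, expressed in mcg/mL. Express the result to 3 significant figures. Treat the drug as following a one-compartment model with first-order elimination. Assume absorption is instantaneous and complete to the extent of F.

Amount reaching circulation = F × Dose = 0.35 × 2090 = 731.5 mg
C₀ = F·Dose / Vd = 731.5 / 237 = 3.086 mg/L
k = ln2 / t½ = 0.693147 / 38.3 = 0.01810 h⁻¹
C = C₀ · e^(−k·t) = 3.086 × e^(−0.01810 × 74.8)
  = 3.086 × 0.2582 = 0.7968 mg/L
(0.7968 mg/L = 0.7968 mcg/mL)

0.797 mcg/mL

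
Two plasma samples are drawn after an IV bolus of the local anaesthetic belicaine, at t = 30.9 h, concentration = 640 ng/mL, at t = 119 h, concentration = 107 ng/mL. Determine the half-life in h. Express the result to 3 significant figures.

k = ln(C₁/C₂) / (t₂ − t₁) = ln(640/107) / (119 − 30.9)
  = 1.789 / 88.10 = 0.02031 h⁻¹
t½ = ln2 / k = 0.693147 / 0.02031 = 34.13 h

34.1 h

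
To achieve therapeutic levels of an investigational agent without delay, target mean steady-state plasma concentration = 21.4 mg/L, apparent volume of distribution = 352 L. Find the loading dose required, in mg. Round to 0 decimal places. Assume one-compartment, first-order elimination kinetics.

LD = Css × Vd = 21.4 × 352 = 7533 mg

7533 mg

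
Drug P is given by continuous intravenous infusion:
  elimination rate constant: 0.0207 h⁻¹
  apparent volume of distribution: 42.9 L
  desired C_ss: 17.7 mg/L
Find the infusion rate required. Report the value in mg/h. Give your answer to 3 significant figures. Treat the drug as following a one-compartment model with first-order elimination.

CL = k × Vd = 0.02070 × 42.9 = 0.8880 L/h
At steady state, infusion rate R₀ = Css × CL = 17.7 × 0.8880 = 15.72 mg/h

15.7 mg/h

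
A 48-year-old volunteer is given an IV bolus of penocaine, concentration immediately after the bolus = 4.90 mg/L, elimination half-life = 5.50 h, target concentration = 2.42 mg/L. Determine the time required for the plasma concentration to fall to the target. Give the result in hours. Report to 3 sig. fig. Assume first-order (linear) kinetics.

5.60 h

k = ln2 / t½ = 0.693147 / 5.50 = 0.1260 h⁻¹
t = ln(C₀ / C) / k = ln(4.900 / 2.42) / 0.1260
  = ln(2.025) / 0.1260 = 0.7056 / 0.1260 = 5.600 h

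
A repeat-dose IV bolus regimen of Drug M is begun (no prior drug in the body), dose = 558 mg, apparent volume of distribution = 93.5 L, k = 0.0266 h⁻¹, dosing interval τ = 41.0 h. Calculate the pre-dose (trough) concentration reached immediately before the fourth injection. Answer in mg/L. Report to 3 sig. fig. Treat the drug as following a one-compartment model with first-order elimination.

C₀ per dose = Dose / Vd = 558 / 93.5 = 5.968 mg/L
Fraction remaining after one interval: r = e^(−kτ) = e^(−0.02660 × 41.0) = 0.3360
Before dose 4, 3 doses have been given (aged 1τ, 2τ, 3τ).
C_trough = C₀ × (r + r² + … + r^3) = C₀ × r(1−r^3)/(1−r)
        = 5.968 × 0.3360 × (1 − 0.03793) / (1 − 0.3360) = 2.905 mg/L

2.91 mg/L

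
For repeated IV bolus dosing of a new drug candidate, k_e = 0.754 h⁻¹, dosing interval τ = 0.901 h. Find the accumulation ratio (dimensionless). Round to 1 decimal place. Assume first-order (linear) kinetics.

e^(−kτ) = e^(−0.7540 × 0.901) = 0.5069
Accumulation ratio R = 1 / (1 − e^(−kτ)) = 1 / (1 − 0.5069) = 2.028

2.0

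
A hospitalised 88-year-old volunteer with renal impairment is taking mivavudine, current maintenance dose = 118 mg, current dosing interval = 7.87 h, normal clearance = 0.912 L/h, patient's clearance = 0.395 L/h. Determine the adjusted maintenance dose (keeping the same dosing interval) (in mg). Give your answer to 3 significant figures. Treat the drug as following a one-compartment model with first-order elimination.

51.1 mg

To keep the same average steady-state level, dosing rate must scale with clearance.
CL ratio = 0.395 / 0.912 = 0.4331
New dose (same interval) = 118 × 0.4331 = 51.11 mg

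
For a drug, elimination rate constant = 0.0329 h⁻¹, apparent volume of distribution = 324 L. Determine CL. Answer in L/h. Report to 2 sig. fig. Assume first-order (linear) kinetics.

11 L/h

CL = k × Vd = 0.0329 × 324 = 10.66 L/h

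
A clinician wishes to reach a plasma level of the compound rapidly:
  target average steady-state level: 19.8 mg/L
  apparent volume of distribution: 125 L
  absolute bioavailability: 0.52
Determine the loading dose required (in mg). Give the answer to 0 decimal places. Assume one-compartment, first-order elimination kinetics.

4760 mg

LD = Css × Vd / F = 19.8 × 125 / 0.52 = 4760 mg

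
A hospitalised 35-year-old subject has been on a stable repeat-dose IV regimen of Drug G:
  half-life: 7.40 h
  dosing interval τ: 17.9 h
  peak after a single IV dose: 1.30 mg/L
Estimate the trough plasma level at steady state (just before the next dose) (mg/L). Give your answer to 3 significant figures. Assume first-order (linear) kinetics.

0.299 mg/L

k = ln2 / t½ = 0.693147 / 7.40 = 0.09367 h⁻¹
e^(−kτ) = e^(−0.09367 × 17.9) = 0.1870
Accumulation ratio R = 1 / (1 − e^(−kτ)) = 1 / (1 − 0.1870) = 1.230
Steady-state trough = C₀ × R × e^(−kτ) = 1.30 × 1.230 × 0.1870 = 0.2990 mg/L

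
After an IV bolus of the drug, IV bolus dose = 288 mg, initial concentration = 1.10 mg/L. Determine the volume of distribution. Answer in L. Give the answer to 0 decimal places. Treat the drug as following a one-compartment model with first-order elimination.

Vd = Dose / C₀ = 288.0 / 1.10 = 261.8 L

262 L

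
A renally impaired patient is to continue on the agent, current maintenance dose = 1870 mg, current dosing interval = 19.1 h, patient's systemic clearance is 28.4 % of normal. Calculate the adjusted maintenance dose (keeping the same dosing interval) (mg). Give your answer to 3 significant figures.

To keep the same average steady-state level, dosing rate must scale with clearance.
CL ratio = 28.4 / 100 = 0.2840
New dose (same interval) = 1870 × 0.2840 = 531.1 mg

531 mg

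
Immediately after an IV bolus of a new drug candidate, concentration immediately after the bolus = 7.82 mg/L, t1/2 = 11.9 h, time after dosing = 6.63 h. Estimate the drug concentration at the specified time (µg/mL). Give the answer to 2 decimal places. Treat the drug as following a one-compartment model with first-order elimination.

5.31 µg/mL

k = ln2 / t½ = 0.693147 / 11.9 = 0.05825 h⁻¹
C = C₀ · e^(−k·t) = 7.820 × e^(−0.05825 × 6.63)
  = 7.820 × 0.6796 = 5.314 mg/L
(5.314 mg/L = 5.314 µg/mL)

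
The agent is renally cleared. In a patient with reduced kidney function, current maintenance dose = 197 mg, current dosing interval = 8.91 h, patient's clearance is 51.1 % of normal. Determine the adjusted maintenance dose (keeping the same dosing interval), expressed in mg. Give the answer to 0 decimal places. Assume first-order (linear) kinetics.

101 mg

To keep the same average steady-state level, dosing rate must scale with clearance.
CL ratio = 51.1 / 100 = 0.5110
New dose (same interval) = 197 × 0.5110 = 100.7 mg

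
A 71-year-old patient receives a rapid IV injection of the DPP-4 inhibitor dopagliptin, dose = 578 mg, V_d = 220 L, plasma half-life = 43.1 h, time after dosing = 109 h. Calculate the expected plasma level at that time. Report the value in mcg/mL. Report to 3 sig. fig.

0.455 mcg/mL

C₀ = Dose / Vd = 578.0 / 220 = 2.627 mg/L
k = ln2 / t½ = 0.693147 / 43.1 = 0.01608 h⁻¹
C = C₀ · e^(−k·t) = 2.627 × e^(−0.01608 × 109)
  = 2.627 × 0.1733 = 0.4553 mg/L
(0.4553 mg/L = 0.4553 mcg/mL)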